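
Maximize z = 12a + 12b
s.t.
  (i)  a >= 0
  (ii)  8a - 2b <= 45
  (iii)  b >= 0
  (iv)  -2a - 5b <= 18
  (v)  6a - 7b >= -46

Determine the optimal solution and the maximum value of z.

a = 37/4, b = 29/2, maximum z = 285

Corner points and z = 12a + 12b:
  (0, 0) → z = 0
  (0, 46/7) → z = 552/7
  (45/8, 0) → z = 135/2
  (37/4, 29/2) → z = 285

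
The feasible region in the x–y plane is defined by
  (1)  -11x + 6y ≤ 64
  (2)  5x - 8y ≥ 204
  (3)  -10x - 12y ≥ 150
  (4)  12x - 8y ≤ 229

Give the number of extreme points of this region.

Intersecting each pair of boundary lines and keeping only the points that satisfy every inequality leaves:
  (-868/29, -1282/29)
  (-943/8, -3287/16)
  (25/7, -1303/56)

3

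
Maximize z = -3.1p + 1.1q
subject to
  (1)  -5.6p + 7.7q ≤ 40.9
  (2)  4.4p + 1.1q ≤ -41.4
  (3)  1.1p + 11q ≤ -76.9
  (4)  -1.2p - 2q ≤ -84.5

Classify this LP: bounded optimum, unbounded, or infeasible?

infeasible

The boundaries -5.6p + 7.7q = 40.9 and 1.1p + 11q = -76.9 meet at (-9473/637, -38565/7007), but that point violates -1.2p - 2q ≤ -84.5. Every candidate vertex is excluded by some other constraint, so the feasible region is empty.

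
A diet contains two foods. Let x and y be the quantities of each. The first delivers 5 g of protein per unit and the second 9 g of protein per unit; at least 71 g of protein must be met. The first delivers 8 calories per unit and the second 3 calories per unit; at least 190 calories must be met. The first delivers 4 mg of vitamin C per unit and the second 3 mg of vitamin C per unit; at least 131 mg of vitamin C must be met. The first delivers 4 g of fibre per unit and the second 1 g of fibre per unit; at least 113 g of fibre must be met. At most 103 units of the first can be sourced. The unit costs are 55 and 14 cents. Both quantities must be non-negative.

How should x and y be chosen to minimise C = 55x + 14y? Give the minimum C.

Corner points and C = 55x + 14y:
  (0, 113) → C = 1582
  (131/4, 0) → C = 7205/4
  (103, 0) → C = 5665
  (26, 9) → C = 1556
The feasible region is unbounded (it extends along (0, 1)), but C strictly increases along every unbounded feasible direction, so there is no improving ray and the minimum is attained at a vertex.

The binding constraints are 4x + 3y = 131 and 4x + y = 113.
Solving simultaneously gives x = 26, y = 9.

x = 26, y = 9, minimum C = 1556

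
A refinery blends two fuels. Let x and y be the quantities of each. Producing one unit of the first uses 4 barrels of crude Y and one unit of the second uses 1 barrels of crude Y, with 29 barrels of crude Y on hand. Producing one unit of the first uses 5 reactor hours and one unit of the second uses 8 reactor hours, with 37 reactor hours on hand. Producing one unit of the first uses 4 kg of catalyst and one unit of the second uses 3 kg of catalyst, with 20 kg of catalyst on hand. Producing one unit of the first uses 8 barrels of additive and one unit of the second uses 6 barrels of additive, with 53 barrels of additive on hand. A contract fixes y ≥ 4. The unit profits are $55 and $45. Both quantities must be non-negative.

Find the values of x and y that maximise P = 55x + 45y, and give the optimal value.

x = 1, y = 4, maximum P = 235

Vertices and P = 55x + 45y:
  (0, 37/8) → P = 1665/8
  (0, 4) → P = 180
  (1, 4) → P = 235

The binding constraints are 5x + 8y = 37 and y = 4.
Solving simultaneously gives x = 1, y = 4.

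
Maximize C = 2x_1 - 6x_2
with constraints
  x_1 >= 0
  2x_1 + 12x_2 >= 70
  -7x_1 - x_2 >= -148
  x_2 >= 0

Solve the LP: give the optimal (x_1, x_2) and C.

x_1 = 853/41, x_2 = 97/41, maximum C = 1124/41

Extreme points and C = 2x_1 - 6x_2:
  (0, 35/6) → C = -35
  (0, 148) → C = -888
  (853/41, 97/41) → C = 1124/41

The binding constraints are 2x_1 + 12x_2 = 70 and -7x_1 - x_2 = -148.
Solving simultaneously gives x_1 = 853/41, x_2 = 97/41.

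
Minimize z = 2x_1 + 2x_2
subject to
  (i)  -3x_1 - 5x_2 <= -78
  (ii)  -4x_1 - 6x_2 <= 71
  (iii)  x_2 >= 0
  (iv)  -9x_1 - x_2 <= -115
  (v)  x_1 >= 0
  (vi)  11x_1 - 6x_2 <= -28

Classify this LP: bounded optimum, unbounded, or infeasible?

Vertices and z = 2x_1 + 2x_2:
  (0, 115) → z = 230
  (662/65, 1517/65) → z = 4358/65
The feasible region has finitely many vertices and no improving ray; the minimum is 4358/65 at (662/65, 1517/65).

bounded optimum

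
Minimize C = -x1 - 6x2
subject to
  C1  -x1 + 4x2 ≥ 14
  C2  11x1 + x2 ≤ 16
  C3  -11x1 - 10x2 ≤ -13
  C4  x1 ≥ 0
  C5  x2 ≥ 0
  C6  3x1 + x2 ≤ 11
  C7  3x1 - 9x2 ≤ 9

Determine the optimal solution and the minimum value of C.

Corner points and C = -x1 - 6x2:
  (10/9, 34/9) → C = -214/9
  (0, 7/2) → C = -21
  (5/8, 73/8) → C = -443/8
  (0, 11) → C = -66

x1 = 0, x2 = 11, minimum C = -66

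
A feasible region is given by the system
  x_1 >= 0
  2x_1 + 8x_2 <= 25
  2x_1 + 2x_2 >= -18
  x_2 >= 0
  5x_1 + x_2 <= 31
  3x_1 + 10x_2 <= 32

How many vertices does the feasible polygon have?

Of the 15 pairwise boundary intersections, those satisfying every inequality are:
  (0, 25/8)
  (0, 0)
  (3/2, 11/4)
  (31/5, 0)
  (278/47, 67/47)

5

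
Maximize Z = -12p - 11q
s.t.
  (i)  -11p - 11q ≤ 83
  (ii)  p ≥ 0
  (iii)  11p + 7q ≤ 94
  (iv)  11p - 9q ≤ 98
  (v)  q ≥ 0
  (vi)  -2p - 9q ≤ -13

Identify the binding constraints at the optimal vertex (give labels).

Vertices and Z = -12p - 11q:
  (0, 94/7) → Z = -1034/7
  (0, 13/9) → Z = -143/9
  (94/11, 0) → Z = -1128/11
  (13/2, 0) → Z = -78

The maximum is at (0, 13/9). Substituting into each constraint, equality holds for (ii) and (vi); the remaining constraints have slack.

(ii) and (vi)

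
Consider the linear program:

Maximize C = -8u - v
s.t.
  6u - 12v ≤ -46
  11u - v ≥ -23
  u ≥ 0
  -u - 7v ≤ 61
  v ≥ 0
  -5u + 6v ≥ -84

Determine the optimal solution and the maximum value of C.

Extreme points and C = -8u - v:
  (0, 23/6) → C = -23/6
  (107/2, 367/12) → C = -5503/12
  (0, 23) → C = -23
The feasible region is unbounded (it extends along (6, 5), (1, 11)), but C strictly decreases along every unbounded feasible direction, so there is no improving ray and the maximum is attained at a vertex.

The optimum lies where 6u - 12v = -46 and u = 0.
Solving simultaneously gives u = 0, v = 23/6.

u = 0, v = 23/6, maximum C = -23/6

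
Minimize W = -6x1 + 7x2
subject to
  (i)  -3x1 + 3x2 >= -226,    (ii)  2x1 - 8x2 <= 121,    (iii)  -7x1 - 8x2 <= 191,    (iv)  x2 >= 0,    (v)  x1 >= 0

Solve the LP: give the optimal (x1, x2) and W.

Feasible corners and W = -6x1 + 7x2:
  (1445/18, 89/18) → W = -8047/18
  (121/2, 0) → W = -363
  (0, 0) → W = 0
The feasible region is unbounded (it extends along (0, 1), (1, 1)), but W strictly increases along every unbounded feasible direction, so there is no improving ray and the minimum is attained at a vertex.

x1 = 1445/18, x2 = 89/18, minimum W = -8047/18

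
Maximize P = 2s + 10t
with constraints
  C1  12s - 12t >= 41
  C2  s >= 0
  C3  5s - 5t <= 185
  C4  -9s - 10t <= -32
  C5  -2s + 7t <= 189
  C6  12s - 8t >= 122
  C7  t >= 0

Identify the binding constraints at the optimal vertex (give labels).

Vertices and P = 2s + 10t:
  (511/12, 235/6) → P = 2861/6
  (71/3, 81/4) → P = 1499/6
  (448/5, 263/5) → P = 3526/5
  (37, 0) → P = 74
  (61/6, 0) → P = 61/3

The maximum is at (448/5, 263/5). Substituting into each constraint, equality holds for C3 and C5; the remaining constraints have slack.

C3 and C5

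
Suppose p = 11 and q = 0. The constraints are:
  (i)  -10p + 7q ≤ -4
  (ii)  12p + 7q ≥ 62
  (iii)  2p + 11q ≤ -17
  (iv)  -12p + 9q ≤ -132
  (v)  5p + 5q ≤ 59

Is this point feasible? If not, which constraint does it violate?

not feasible — violates (iii)

Constraint (iii): 2p + 11q = 22, which is not ≤ -17. All other constraints are satisfied.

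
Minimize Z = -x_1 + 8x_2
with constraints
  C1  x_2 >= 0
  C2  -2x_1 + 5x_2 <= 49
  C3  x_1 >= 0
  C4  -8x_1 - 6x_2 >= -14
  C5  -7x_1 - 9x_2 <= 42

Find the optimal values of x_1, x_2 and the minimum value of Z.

x_1 = 7/4, x_2 = 0, minimum Z = -7/4

Feasible corners and Z = -x_1 + 8x_2:
  (0, 0) → Z = 0
  (7/4, 0) → Z = -7/4
  (0, 7/3) → Z = 56/3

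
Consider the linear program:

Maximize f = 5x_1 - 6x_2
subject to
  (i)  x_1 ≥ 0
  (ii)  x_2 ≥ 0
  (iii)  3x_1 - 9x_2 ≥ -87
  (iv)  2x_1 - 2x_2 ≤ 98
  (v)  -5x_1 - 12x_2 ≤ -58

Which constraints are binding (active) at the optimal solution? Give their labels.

Corner points and f = 5x_1 - 6x_2:
  (0, 29/3) → f = -58
  (0, 29/6) → f = -29
  (49, 0) → f = 245
  (58/5, 0) → f = 58
  (88, 39) → f = 206

The maximum is at (49, 0). Substituting into each constraint, equality holds for (ii) and (iv); the remaining constraints have slack.

(ii) and (iv)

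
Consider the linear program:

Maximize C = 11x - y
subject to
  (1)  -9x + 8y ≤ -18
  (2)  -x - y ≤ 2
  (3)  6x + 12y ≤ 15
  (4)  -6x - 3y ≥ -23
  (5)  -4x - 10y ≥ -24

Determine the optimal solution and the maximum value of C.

Feasible corners and C = 11x - y:
  (2/17, -36/17) → C = 58/17
  (28/13, 9/52) → C = 1223/52
  (29/3, -35/3) → C = 118
  (77/18, -8/9) → C = 863/18

The binding constraints are -x - y = 2 and -6x - 3y = -23.
Solving simultaneously gives x = 29/3, y = -35/3.

x = 29/3, y = -35/3, maximum C = 118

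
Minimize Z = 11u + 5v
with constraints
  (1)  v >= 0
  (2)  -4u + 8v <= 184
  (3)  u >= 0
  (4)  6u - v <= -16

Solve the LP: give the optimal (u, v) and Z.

Extreme points and Z = 11u + 5v:
  (0, 23) → Z = 115
  (14/11, 260/11) → Z = 1454/11
  (0, 16) → Z = 80

u = 0, v = 16, minimum Z = 80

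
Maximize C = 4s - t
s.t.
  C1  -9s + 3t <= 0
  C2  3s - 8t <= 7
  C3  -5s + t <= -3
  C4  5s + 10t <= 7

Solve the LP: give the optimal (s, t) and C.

s = 9/5, t = -1/5, maximum C = 37/5

At the optimal vertex, 3s - 8t = 7 and 5s + 10t = 7.
Solving simultaneously gives s = 9/5, t = -1/5.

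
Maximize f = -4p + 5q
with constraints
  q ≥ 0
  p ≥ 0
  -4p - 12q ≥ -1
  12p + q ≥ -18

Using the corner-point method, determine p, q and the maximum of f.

p = 0, q = 1/12, maximum f = 5/12

Corner points and f = -4p + 5q:
  (0, 0) → f = 0
  (1/4, 0) → f = -1
  (0, 1/12) → f = 5/12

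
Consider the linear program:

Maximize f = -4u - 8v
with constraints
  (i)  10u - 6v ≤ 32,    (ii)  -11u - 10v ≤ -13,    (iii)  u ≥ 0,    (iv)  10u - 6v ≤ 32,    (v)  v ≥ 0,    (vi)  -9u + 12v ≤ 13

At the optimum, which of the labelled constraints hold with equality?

Vertices and f = -4u - 8v:
  (16/5, 0) → f = -64/5
  (7, 19/3) → f = -236/3
  (13/11, 0) → f = -52/11
  (13/111, 130/111) → f = -364/37

The maximum is at (13/11, 0). Substituting into each constraint, equality holds for (ii) and (v); the remaining constraints have slack.

(ii) and (v)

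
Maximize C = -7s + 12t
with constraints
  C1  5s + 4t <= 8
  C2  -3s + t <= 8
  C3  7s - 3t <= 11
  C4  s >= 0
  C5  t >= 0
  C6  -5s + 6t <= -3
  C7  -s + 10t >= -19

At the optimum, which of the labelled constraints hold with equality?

C1 and C6

Corner points and C = -7s + 12t:
  (68/43, 1/43) → C = -464/43
  (6/5, 1/2) → C = -12/5
  (11/7, 0) → C = -11
  (3/5, 0) → C = -21/5

The maximum is at (6/5, 1/2). Substituting into each constraint, equality holds for C1 and C6; the remaining constraints have slack.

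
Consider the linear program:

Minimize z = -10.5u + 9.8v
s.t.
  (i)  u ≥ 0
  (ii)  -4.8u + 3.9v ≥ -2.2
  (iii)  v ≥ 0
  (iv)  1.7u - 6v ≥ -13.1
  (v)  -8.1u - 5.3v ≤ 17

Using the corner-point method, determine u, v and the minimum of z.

u = 11/24, v = 0, minimum z = -77/16

Extreme points and z = -10.5u + 9.8v:
  (0, 0) → z = 0
  (0, 131/60) → z = 6419/300
  (11/24, 0) → z = -77/16
  (2143/739, 6662/2217) → z = -22169/22170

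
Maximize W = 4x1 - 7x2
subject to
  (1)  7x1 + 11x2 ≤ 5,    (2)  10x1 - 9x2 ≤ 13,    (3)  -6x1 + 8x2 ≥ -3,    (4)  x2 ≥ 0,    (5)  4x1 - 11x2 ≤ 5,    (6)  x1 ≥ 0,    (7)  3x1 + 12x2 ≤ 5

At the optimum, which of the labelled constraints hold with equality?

Feasible corners and W = 4x1 - 7x2:
  (73/122, 9/122) → W = 229/122
  (5/51, 20/51) → W = -40/17
  (1/2, 0) → W = 2
  (0, 0) → W = 0
  (0, 5/12) → W = -35/12

The maximum is at (1/2, 0). Substituting into each constraint, equality holds for (3) and (4); the remaining constraints have slack.

(3) and (4)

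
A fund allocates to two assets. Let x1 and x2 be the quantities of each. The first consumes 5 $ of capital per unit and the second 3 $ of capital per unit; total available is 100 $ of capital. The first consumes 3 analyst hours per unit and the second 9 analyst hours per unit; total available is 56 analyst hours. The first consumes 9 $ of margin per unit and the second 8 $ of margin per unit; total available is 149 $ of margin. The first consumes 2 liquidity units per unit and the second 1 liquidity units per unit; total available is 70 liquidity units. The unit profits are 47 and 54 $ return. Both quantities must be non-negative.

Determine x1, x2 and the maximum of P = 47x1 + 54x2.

x1 = 47/3, x2 = 1, maximum P = 2371/3

Corner points and P = 47x1 + 54x2:
  (0, 0) → P = 0
  (0, 56/9) → P = 336
  (149/9, 0) → P = 7003/9
  (47/3, 1) → P = 2371/3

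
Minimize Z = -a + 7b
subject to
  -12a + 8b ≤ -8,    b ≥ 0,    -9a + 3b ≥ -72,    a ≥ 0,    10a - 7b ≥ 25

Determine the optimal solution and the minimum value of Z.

Extreme points and Z = -a + 7b:
  (8, 0) → Z = -8
  (5/2, 0) → Z = -5/2
  (13, 15) → Z = 92

a = 8, b = 0, minimum Z = -8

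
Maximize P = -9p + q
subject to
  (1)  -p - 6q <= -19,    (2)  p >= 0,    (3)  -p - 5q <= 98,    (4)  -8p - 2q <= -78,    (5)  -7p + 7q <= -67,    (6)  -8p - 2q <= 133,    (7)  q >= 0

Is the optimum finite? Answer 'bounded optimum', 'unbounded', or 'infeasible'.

bounded optimum

Extreme points and P = -9p + q:
  (535/49, 66/49) → P = -4749/49
  (19, 0) → P = -171
The feasible region has finitely many vertices and no improving ray; the maximum is -4749/49 at (535/49, 66/49).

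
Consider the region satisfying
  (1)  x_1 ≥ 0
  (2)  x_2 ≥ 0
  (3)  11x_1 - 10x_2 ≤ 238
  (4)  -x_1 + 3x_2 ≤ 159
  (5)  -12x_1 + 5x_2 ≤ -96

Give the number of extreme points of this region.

4

Intersecting each pair of boundary lines and keeping only the points that satisfy every inequality leaves:
  (238/11, 0)
  (8, 0)
  (2304/23, 1987/23)
  (1083/31, 2004/31)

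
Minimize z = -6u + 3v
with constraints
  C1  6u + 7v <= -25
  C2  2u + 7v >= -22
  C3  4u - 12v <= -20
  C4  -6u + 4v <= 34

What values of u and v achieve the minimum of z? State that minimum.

Extreme points and z = -6u + 3v:
  (-22/5, 1/5) → z = 27
  (-169/33, 9/11) → z = 365/11
  (-41/7, -2/7) → z = 240/7

u = -22/5, v = 1/5, minimum z = 27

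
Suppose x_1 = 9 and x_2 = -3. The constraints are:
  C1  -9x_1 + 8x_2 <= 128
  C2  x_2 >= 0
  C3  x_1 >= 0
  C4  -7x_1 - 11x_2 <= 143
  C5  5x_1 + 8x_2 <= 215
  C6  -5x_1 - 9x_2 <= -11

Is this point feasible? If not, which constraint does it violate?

not feasible — violates C2

Constraint C2: x_2 = -3, which is not ≥ 0. All other constraints are satisfied.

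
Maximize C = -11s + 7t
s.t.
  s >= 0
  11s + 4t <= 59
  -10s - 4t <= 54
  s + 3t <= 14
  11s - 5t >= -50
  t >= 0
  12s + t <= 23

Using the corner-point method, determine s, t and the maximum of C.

Vertices and C = -11s + 7t:
  (0, 14/3) → C = 98/3
  (0, 0) → C = 0
  (11/7, 29/7) → C = 82/7
  (23/12, 0) → C = -253/12

s = 0, t = 14/3, maximum C = 98/3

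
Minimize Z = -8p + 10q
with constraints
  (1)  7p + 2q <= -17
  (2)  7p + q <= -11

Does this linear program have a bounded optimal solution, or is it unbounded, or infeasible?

unbounded

From the feasible point (-5/7, -6), moving in the direction (1, -7) keeps every constraint satisfied while Z decreases without bound.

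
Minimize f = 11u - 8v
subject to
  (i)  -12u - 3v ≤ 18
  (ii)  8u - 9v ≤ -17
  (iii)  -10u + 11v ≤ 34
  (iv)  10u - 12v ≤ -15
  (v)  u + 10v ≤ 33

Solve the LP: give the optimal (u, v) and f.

u = -50/27, v = 38/27, minimum f = -854/27

The binding constraints are -12u - 3v = 18 and -10u + 11v = 34.
Solving simultaneously gives u = -50/27, v = 38/27.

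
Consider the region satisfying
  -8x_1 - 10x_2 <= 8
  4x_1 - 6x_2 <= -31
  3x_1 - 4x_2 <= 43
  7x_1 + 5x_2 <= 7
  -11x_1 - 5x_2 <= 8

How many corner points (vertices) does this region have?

Of the 10 pairwise boundary intersections, those satisfying every inequality are:
  (-113/62, 245/62)
  (-203/86, 309/86)
  (-15/4, 133/20)

3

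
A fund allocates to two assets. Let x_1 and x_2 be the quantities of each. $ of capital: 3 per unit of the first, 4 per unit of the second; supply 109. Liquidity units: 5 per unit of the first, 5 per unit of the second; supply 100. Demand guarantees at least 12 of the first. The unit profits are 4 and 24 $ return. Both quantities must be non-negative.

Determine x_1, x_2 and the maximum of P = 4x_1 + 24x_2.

Vertices and P = 4x_1 + 24x_2:
  (20, 0) → P = 80
  (12, 0) → P = 48
  (12, 8) → P = 240

x_1 = 12, x_2 = 8, maximum P = 240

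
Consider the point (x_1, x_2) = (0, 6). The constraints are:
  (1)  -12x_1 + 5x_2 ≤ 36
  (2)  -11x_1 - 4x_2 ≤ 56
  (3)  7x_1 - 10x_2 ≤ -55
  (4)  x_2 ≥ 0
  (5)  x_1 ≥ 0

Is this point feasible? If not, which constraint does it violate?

(1): 30 ≤ 36 ✓
(2): -24 ≤ 56 ✓
(3): -60 ≤ -55 ✓
(4): 6 ≥ 0 ✓
(5): 0 ≥ 0 ✓

feasible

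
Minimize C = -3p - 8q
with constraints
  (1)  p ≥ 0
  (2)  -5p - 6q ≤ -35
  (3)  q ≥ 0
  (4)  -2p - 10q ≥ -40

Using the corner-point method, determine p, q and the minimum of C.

Vertices and C = -3p - 8q:
  (7, 0) → C = -21
  (55/19, 65/19) → C = -685/19
  (20, 0) → C = -60

p = 20, q = 0, minimum C = -60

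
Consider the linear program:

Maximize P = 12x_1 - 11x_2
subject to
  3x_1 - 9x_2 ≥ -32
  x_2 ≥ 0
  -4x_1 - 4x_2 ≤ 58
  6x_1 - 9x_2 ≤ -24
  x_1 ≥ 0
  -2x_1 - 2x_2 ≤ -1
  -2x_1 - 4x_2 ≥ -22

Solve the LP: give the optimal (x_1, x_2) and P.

x_1 = 17/7, x_2 = 30/7, maximum P = -18

Extreme points and P = 12x_1 - 11x_2:
  (0, 32/9) → P = -352/9
  (7/3, 13/3) → P = -59/3
  (0, 8/3) → P = -88/3
  (17/7, 30/7) → P = -18

At the optimal vertex, 6x_1 - 9x_2 = -24 and -2x_1 - 4x_2 = -22.
Solving simultaneously gives x_1 = 17/7, x_2 = 30/7.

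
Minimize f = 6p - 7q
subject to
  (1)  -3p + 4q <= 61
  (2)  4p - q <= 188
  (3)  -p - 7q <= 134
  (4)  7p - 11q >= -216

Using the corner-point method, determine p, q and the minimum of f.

The optimum lies where -3p + 4q = 61 and -p - 7q = 134.
Solving simultaneously gives p = -963/25, q = -341/25.

p = -963/25, q = -341/25, minimum f = -3391/25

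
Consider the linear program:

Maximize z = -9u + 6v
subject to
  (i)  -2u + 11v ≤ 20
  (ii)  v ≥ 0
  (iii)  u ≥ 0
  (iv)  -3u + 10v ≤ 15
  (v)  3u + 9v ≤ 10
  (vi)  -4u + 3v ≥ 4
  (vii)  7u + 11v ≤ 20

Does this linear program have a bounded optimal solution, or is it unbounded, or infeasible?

infeasible

The boundaries v = 0 and u = 0 meet at (0, 0), but that point violates -4u + 3v ≥ 4. Every candidate vertex is excluded by some other constraint, so the feasible region is empty.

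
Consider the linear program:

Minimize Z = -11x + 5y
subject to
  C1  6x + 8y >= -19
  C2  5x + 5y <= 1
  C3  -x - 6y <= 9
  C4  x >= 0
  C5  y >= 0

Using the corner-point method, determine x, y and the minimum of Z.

x = 1/5, y = 0, minimum Z = -11/5

Feasible corners and Z = -11x + 5y:
  (0, 1/5) → Z = 1
  (1/5, 0) → Z = -11/5
  (0, 0) → Z = 0

The optimum lies where 5x + 5y = 1 and y = 0.
Solving simultaneously gives x = 1/5, y = 0.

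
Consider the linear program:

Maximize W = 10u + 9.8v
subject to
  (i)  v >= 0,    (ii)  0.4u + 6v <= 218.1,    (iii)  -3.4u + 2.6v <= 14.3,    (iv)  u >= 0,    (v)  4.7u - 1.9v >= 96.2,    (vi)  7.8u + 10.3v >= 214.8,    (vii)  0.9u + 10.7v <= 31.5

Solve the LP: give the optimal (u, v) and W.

Extreme points and W = 10u + 9.8v:
  (358/13, 0) → W = 3580/13
  (35, 0) → W = 350
  (65797/2473, 1746/2473) → W = 3375404/12365

The optimum lies where v = 0 and 0.9u + 10.7v = 31.5.
Solving simultaneously gives u = 35, v = 0.

u = 35, v = 0, maximum W = 350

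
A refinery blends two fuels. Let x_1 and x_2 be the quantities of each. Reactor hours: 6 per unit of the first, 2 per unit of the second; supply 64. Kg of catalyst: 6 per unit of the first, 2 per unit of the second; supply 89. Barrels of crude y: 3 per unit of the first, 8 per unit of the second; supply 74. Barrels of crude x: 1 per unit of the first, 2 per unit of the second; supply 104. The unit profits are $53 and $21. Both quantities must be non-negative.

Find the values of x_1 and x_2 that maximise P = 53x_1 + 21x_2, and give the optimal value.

x_1 = 26/3, x_2 = 6, maximum P = 1756/3

Corner points and P = 53x_1 + 21x_2:
  (0, 0) → P = 0
  (0, 37/4) → P = 777/4
  (32/3, 0) → P = 1696/3
  (26/3, 6) → P = 1756/3

At the optimal vertex, 6x_1 + 2x_2 = 64 and 3x_1 + 8x_2 = 74.
Solving simultaneously gives x_1 = 26/3, x_2 = 6.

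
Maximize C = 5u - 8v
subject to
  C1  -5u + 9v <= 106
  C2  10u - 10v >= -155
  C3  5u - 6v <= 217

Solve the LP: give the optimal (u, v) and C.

u = -310, v = -589/2, maximum C = 806

Feasible corners and C = 5u - 8v:
  (-67/8, 57/8) → C = -791/8
  (863/5, 323/3) → C = 5/3
  (-310, -589/2) → C = 806

The binding constraints are 10u - 10v = -155 and 5u - 6v = 217.
Solving simultaneously gives u = -310, v = -589/2.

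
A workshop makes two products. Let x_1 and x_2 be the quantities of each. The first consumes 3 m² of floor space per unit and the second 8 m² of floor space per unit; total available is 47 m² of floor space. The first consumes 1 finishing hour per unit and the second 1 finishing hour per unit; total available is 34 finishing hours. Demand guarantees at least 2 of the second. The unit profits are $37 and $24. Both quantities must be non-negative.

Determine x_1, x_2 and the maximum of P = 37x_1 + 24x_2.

Feasible corners and P = 37x_1 + 24x_2:
  (0, 47/8) → P = 141
  (0, 2) → P = 48
  (31/3, 2) → P = 1291/3

At the optimal vertex, 3x_1 + 8x_2 = 47 and x_2 = 2.
Solving simultaneously gives x_1 = 31/3, x_2 = 2.

x_1 = 31/3, x_2 = 2, maximum P = 1291/3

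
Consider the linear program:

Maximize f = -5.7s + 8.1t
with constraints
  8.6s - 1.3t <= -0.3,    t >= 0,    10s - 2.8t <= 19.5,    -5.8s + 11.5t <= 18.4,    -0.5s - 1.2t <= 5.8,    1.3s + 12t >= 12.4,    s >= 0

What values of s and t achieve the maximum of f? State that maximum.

s = 0, t = 1.6, maximum f = 12.96

Corner points and f = -5.7s + 8.1t:
  (2047/9136, 7825/4568) → f = 1150971/91360
  (1252/10489, 10703/10489) → f = 795579/104890
  (0, 8/5) → f = 324/25
  (0, 31/30) → f = 837/100

The binding constraints are -5.8s + 11.5t = 18.4 and s = 0.
Solving simultaneously gives s = 0, t = 8/5.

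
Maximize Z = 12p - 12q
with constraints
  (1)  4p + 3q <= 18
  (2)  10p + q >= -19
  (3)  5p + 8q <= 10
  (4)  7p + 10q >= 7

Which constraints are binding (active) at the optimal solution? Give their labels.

(1) and (4)

Extreme points and Z = 12p - 12q:
  (114/17, -50/17) → Z = 1968/17
  (159/19, -98/19) → Z = 3084/19
  (-54/25, 13/5) → Z = -1428/25
  (-197/93, 203/93) → Z = -1600/31

The maximum is at (159/19, -98/19). Substituting into each constraint, equality holds for (1) and (4); the remaining constraints have slack.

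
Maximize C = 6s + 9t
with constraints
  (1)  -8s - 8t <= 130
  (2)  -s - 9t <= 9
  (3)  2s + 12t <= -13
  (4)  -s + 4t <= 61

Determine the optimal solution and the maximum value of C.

Vertices and C = 6s + 9t:
  (-549/32, 29/32) → C = -3033/32
  (-91/5, 39/20) → C = -1833/20
  (-3/2, -5/6) → C = -33/2

The optimum lies where -s - 9t = 9 and 2s + 12t = -13.
Solving simultaneously gives s = -3/2, t = -5/6.

s = -3/2, t = -5/6, maximum C = -33/2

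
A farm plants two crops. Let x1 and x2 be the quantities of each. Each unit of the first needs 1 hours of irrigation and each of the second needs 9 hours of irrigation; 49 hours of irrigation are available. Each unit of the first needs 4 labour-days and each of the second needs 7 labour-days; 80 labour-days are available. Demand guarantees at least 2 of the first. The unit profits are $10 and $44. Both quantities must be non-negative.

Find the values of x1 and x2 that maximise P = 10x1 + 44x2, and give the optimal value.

Corner points and P = 10x1 + 44x2:
  (20, 0) → P = 200
  (2, 0) → P = 20
  (13, 4) → P = 306
  (2, 47/9) → P = 2248/9

The optimum lies where x1 + 9x2 = 49 and 4x1 + 7x2 = 80.
Solving simultaneously gives x1 = 13, x2 = 4.

x1 = 13, x2 = 4, maximum P = 306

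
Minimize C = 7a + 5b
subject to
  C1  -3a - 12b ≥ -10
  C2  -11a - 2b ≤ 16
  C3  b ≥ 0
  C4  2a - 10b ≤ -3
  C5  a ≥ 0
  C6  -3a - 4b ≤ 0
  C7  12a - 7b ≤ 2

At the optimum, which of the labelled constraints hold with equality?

Vertices and C = 7a + 5b:
  (0, 5/6) → C = 25/6
  (94/165, 38/55) → C = 1228/165
  (0, 3/10) → C = 3/2
  (41/106, 20/53) → C = 487/106

The minimum is at (0, 3/10). Substituting into each constraint, equality holds for C4 and C5; the remaining constraints have slack.

C4 and C5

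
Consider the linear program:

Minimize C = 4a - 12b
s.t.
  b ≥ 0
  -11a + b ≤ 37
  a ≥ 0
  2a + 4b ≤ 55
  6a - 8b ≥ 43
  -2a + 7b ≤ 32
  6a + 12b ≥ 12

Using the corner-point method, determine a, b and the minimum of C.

Feasible corners and C = 4a - 12b:
  (55/2, 0) → C = 110
  (43/6, 0) → C = 86/3
  (153/10, 61/10) → C = -12

a = 153/10, b = 61/10, minimum C = -12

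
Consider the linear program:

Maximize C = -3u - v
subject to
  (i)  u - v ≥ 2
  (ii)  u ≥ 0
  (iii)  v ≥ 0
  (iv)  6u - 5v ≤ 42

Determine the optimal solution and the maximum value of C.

u = 2, v = 0, maximum C = -6

Vertices and C = -3u - v:
  (2, 0) → C = -6
  (32, 30) → C = -126
  (7, 0) → C = -21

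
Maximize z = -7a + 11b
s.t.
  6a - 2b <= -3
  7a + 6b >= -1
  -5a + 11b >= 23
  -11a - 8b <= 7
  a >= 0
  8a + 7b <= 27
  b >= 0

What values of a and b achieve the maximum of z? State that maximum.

a = 0, b = 27/7, maximum z = 297/7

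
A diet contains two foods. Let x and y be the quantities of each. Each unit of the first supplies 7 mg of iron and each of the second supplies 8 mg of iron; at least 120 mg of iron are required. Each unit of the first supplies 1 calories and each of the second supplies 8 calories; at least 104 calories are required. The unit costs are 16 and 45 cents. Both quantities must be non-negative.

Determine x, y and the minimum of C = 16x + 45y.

Vertices and C = 16x + 45y:
  (0, 15) → C = 675
  (104, 0) → C = 1664
  (8/3, 38/3) → C = 1838/3
The feasible region is unbounded (it extends along (0, 1), (1, 0)), but C strictly increases along every unbounded feasible direction, so there is no improving ray and the minimum is attained at a vertex.

x = 8/3, y = 38/3, minimum C = 1838/3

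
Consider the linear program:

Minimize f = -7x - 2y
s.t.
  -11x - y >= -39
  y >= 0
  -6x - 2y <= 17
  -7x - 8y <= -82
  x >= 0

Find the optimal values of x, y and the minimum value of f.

x = 0, y = 39, minimum f = -78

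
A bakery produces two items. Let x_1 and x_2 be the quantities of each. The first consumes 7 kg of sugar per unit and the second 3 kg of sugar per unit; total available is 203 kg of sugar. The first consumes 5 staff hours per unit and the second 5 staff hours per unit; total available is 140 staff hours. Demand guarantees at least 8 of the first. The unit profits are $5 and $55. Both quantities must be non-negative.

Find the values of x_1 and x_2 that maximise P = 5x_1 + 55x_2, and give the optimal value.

Feasible corners and P = 5x_1 + 55x_2:
  (28, 0) → P = 140
  (8, 0) → P = 40
  (8, 20) → P = 1140

x_1 = 8, x_2 = 20, maximum P = 1140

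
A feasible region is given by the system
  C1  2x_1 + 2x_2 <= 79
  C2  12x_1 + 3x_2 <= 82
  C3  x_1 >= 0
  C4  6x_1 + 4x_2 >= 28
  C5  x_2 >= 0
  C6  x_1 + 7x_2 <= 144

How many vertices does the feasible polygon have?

Pairwise boundary intersections that survive every other constraint:
  (41/6, 0)
  (142/81, 1646/81)
  (0, 7)
  (0, 144/7)
  (14/3, 0)

5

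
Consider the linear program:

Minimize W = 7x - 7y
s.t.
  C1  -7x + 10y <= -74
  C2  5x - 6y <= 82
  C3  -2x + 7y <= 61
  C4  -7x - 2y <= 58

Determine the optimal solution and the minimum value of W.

Feasible corners and W = 7x - 7y:
  (1128/29, 575/29) → W = 3871/29
  (-36/7, -11) → W = 41
  (940/23, 469/23) → W = 3297/23
  (-46/13, -216/13) → W = 1190/13

The optimum lies where -7x + 10y = -74 and -7x - 2y = 58.
Solving simultaneously gives x = -36/7, y = -11.

x = -36/7, y = -11, minimum W = 41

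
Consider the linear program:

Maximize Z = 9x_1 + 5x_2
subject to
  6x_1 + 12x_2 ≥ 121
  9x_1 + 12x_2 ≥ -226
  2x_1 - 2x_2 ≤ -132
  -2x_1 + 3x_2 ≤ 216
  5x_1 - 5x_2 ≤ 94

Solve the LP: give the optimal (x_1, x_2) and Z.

x_1 = 18, x_2 = 84, maximum Z = 582

Extreme points and Z = 9x_1 + 5x_2:
  (-671/18, 517/18) → Z = -1727/9
  (-743/14, 769/21) → Z = -12371/42
  (18, 84) → Z = 582

At the optimal vertex, 2x_1 - 2x_2 = -132 and -2x_1 + 3x_2 = 216.
Solving simultaneously gives x_1 = 18, x_2 = 84.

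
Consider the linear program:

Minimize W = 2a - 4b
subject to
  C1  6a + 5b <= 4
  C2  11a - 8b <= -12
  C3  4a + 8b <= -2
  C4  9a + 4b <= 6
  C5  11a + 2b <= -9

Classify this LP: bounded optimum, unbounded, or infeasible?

From the feasible point (-14/15, 13/60), moving in the direction (-8, 4) keeps every constraint satisfied while W decreases without bound.

unbounded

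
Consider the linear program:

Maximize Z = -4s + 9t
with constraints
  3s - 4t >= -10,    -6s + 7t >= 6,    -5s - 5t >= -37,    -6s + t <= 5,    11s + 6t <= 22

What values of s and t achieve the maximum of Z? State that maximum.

s = 14/31, t = 88/31, maximum Z = 736/31

Extreme points and Z = -4s + 9t:
  (-10/21, 15/7) → Z = 445/21
  (14/31, 88/31) → Z = 736/31
  (-29/36, 1/6) → Z = 85/18
  (118/113, 198/113) → Z = 1310/113

The optimum lies where 3s - 4t = -10 and 11s + 6t = 22.
Solving simultaneously gives s = 14/31, t = 88/31.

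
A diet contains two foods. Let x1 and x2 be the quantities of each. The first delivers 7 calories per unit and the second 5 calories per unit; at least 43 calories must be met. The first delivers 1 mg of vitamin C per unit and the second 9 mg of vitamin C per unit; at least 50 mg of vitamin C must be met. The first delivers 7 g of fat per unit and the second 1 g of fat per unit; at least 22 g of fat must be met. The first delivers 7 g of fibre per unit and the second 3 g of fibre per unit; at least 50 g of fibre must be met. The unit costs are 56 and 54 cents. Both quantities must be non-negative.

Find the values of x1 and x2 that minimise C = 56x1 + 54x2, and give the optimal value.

Extreme points and C = 56x1 + 54x2:
  (0, 22) → C = 1188
  (50, 0) → C = 2800
  (5, 5) → C = 550
  (8/7, 14) → C = 820
The feasible region is unbounded (it extends along (0, 1), (1, 0)), but C strictly increases along every unbounded feasible direction, so there is no improving ray and the minimum is attained at a vertex.

The optimum lies where x1 + 9x2 = 50 and 7x1 + 3x2 = 50.
Solving simultaneously gives x1 = 5, x2 = 5.

x1 = 5, x2 = 5, minimum C = 550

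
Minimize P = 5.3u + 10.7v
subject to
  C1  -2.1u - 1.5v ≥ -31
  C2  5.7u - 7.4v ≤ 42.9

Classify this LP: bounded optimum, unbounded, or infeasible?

From the feasible point (29375/2409, 2887/803), moving in the direction (-7.4, -5.7) keeps every constraint satisfied while P decreases without bound.

unbounded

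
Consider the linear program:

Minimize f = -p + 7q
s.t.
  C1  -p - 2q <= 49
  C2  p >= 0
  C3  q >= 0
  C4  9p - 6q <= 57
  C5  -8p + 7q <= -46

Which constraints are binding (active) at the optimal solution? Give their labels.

C3 and C4

Extreme points and f = -p + 7q:
  (19/3, 0) → f = -19/3
  (23/4, 0) → f = -23/4
  (41/5, 14/5) → f = 57/5

The minimum is at (19/3, 0). Substituting into each constraint, equality holds for C3 and C4; the remaining constraints have slack.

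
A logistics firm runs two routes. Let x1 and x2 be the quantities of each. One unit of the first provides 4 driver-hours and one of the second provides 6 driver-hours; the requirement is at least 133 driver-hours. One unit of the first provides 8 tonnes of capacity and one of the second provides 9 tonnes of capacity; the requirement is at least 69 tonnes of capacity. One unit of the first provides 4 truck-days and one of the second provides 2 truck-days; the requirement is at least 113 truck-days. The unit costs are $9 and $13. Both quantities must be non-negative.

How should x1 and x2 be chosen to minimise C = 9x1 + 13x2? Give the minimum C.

x1 = 103/4, x2 = 5, minimum C = 1187/4

Vertices and C = 9x1 + 13x2:
  (0, 113/2) → C = 1469/2
  (133/4, 0) → C = 1197/4
  (103/4, 5) → C = 1187/4
The feasible region is unbounded (it extends along (0, 1), (1, 0)), but C strictly increases along every unbounded feasible direction, so there is no improving ray and the minimum is attained at a vertex.

The binding constraints are 4x1 + 6x2 = 133 and 4x1 + 2x2 = 113.
Solving simultaneously gives x1 = 103/4, x2 = 5.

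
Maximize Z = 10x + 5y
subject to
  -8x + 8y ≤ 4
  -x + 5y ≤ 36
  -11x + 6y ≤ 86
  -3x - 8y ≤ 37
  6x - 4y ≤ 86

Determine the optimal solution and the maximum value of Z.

The binding constraints are -x + 5y = 36 and 6x - 4y = 86.
Solving simultaneously gives x = 287/13, y = 151/13.

x = 287/13, y = 151/13, maximum Z = 3625/13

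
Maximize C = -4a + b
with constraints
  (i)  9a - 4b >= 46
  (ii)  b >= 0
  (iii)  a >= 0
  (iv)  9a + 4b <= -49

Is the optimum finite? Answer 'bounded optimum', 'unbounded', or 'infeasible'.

The boundaries 9a - 4b = 46 and b = 0 meet at (46/9, 0), but that point violates 9a + 4b ≤ -49. Every candidate vertex is excluded by some other constraint, so the feasible region is empty.

infeasible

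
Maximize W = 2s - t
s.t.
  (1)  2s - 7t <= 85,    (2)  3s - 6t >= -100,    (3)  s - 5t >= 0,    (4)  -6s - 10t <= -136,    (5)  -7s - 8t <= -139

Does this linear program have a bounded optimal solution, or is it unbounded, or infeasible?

Feasible corners and W = 2s - t:
  (425/3, 85/3) → W = 255
  (901/31, -119/31) → W = 1921/31
  (17, 17/5) → W = 153/5
The feasible region has finitely many vertices and no improving ray; the maximum is 255 at (425/3, 85/3).

bounded optimum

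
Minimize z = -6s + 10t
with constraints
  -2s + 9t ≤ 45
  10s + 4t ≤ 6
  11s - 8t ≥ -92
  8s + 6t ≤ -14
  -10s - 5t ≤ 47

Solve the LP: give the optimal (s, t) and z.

s = 109/5, t = -53, minimum z = -3304/5

Vertices and z = -6s + 10t:
  (-468/83, 311/83) → z = 5918/83
  (-33/7, 83/21) → z = 1424/21
  (23/7, -47/7) → z = -608/7
  (109/5, -53) → z = -3304/5
  (-836/135, 403/135) → z = 9046/135

The optimum lies where 10s + 4t = 6 and -10s - 5t = 47.
Solving simultaneously gives s = 109/5, t = -53.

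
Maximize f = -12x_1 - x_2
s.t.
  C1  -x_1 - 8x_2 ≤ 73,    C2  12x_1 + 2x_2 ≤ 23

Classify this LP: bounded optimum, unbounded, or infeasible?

unbounded

From the feasible point (165/47, -899/94), moving in the direction (-8, 1) keeps every constraint satisfied while f increases without bound.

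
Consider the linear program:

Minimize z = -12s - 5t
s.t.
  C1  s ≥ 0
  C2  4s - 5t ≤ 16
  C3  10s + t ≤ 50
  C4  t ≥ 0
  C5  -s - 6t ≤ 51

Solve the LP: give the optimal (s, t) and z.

The binding constraints are s = 0 and 10s + t = 50.
Solving simultaneously gives s = 0, t = 50.

s = 0, t = 50, minimum z = -250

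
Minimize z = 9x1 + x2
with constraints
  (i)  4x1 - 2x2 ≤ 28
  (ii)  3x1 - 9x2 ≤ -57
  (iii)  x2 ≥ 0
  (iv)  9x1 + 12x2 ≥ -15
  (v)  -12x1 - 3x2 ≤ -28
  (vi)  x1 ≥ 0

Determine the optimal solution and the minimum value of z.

Vertices and z = 9x1 + x2:
  (61/5, 52/5) → z = 601/5
  (9/13, 256/39) → z = 499/39
  (0, 28/3) → z = 28/3
The feasible region is unbounded (it extends along (0, 1), (1, 2)), but z strictly increases along every unbounded feasible direction, so there is no improving ray and the minimum is attained at a vertex.

x1 = 0, x2 = 28/3, minimum z = 28/3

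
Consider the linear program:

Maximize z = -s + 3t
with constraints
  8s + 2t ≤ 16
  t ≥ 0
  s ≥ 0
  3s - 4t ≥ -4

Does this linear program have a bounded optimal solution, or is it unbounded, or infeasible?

Extreme points and z = -s + 3t:
  (2, 0) → z = -2
  (28/19, 40/19) → z = 92/19
  (0, 0) → z = 0
  (0, 1) → z = 3
The feasible region has finitely many vertices and no improving ray; the maximum is 92/19 at (28/19, 40/19).

bounded optimum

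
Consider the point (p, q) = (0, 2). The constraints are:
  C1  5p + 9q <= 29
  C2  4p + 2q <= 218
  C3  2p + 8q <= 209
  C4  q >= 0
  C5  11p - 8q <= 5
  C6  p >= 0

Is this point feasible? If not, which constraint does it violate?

feasible

C1: 18 ≤ 29 ✓
C2: 4 ≤ 218 ✓
C3: 16 ≤ 209 ✓
C4: 2 ≥ 0 ✓
C5: -16 ≤ 5 ✓
C6: 0 ≥ 0 ✓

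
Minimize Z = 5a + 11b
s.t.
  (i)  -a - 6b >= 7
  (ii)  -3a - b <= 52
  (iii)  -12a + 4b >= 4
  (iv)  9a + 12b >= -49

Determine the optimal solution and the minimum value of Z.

a = -61/45, b = -46/15, minimum Z = -1823/45

Feasible corners and Z = 5a + 11b:
  (-13/19, -20/19) → Z = -15
  (-5, -1/3) → Z = -86/3
  (-61/45, -46/15) → Z = -1823/45

At the optimal vertex, -12a + 4b = 4 and 9a + 12b = -49.
Solving simultaneously gives a = -61/45, b = -46/15.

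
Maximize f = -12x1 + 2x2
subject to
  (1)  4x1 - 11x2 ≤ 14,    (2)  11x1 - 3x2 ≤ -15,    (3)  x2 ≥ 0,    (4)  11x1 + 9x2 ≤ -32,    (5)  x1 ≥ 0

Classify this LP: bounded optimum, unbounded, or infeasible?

infeasible

The boundaries 11x1 - 3x2 = -15 and x1 = 0 meet at (0, 5), but that point violates 11x1 + 9x2 ≤ -32. Every candidate vertex is excluded by some other constraint, so the feasible region is empty.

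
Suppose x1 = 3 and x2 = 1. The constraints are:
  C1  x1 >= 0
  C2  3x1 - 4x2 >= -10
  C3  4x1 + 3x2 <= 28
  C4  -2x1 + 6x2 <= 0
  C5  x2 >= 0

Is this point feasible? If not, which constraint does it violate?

C1: 3 ≥ 0 ✓
C2: 5 ≥ -10 ✓
C3: 15 ≤ 28 ✓
C4: 0 ≤ 0 ✓
C5: 1 ≥ 0 ✓

feasible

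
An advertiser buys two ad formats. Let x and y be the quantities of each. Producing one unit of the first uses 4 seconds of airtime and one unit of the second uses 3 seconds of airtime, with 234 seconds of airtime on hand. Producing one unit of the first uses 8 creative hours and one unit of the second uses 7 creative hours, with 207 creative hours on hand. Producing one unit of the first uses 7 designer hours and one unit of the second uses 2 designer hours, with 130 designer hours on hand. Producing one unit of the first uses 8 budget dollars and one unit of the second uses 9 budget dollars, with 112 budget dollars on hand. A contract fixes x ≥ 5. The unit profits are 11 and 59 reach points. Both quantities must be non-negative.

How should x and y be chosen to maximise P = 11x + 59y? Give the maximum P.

x = 5, y = 8, maximum P = 527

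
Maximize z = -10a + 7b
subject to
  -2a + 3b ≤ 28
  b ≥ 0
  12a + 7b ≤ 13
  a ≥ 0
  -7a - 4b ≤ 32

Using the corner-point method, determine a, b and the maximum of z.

a = 0, b = 13/7, maximum z = 13

Feasible corners and z = -10a + 7b:
  (13/12, 0) → z = -65/6
  (0, 0) → z = 0
  (0, 13/7) → z = 13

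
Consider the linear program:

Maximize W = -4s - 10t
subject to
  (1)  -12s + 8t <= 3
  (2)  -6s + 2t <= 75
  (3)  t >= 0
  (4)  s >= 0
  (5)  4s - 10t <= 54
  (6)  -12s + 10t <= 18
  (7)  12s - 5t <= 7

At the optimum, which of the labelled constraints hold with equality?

Corner points and W = -4s - 10t:
  (0, 3/8) → W = -15/4
  (71/36, 10/3) → W = -371/9
  (0, 0) → W = 0
  (7/12, 0) → W = -7/3

The maximum is at (0, 0). Substituting into each constraint, equality holds for (3) and (4); the remaining constraints have slack.

(3) and (4)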